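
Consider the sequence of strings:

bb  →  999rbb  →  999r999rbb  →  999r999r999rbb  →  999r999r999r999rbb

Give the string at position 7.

999r999r999r999r999r999rbb

Each term is the previous one with 999r prepended.
From 999r999r999r999rbb, 2 further steps: 999r999r999r999rbb → 999r999r999r999r999rbb → (answer).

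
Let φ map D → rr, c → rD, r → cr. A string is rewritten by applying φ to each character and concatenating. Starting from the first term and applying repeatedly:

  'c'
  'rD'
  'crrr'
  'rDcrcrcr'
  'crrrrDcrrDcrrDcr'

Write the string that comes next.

Replace each of the 16 characters of crrrrDcrrDcrrDcr in place — rD cr cr cr cr rr rD cr cr rr rD cr cr rr rD cr — and concatenate.

rDcrcrcrcrrrrDcrcrrrrDcrcrrrrDcr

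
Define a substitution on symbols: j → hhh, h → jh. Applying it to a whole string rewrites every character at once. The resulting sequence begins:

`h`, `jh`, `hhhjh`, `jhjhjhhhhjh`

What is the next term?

hhhjhhhhjhhhhjhjhjhjhhhhjh

Expanding jhjhjhhhhjh: j→hhh, h→jh, j→hhh, h→jh, j→hhh, h→jh, h→jh, h→jh, h→jh, j→hhh, h→jh. Concatenated: hhh jh hhh jh hhh jh jh jh jh hhh jh.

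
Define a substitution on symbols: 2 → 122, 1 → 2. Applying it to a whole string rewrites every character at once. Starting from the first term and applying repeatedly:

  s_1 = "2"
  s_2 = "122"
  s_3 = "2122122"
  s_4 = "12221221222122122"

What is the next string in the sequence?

Rewriting the 17 symbols of 12221221222122122 one by one yields 2 122 122 122 2 122 122 2 122 122 122 2 122 122 2 122 122; concatenated:

21221221222122122212212212221221222122122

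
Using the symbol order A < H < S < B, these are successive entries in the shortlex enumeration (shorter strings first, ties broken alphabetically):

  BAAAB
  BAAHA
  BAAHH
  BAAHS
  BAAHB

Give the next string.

Treat BAAHB as a base-4 numeral over the given alphabet and add one, carrying through any trailing B's.

BAASA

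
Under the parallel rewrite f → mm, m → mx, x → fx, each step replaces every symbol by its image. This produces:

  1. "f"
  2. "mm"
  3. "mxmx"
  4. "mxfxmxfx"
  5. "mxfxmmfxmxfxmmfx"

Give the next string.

Applying the rule to each of the 16 symbols of mxfxmmfxmxfxmmfx gives the pieces mx fx mm fx mx mx mm fx mx fx mm fx mx mx mm fx, which concatenate to the answer.

mxfxmmfxmxmxmmfxmxfxmmfxmxmxmmfx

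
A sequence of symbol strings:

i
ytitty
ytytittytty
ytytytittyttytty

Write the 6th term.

Each term wraps the previous one in yt on the left and tty on the right.
From ytytytittyttytty, 2 further steps: ytytytittyttytty → ytytytytittyttyttytty → (answer).

ytytytytytittyttyttyttytty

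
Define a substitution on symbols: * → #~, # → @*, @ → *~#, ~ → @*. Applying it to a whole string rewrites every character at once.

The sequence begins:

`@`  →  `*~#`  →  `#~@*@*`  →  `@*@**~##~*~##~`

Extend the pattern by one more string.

Applying the rule to each of the 14 symbols of @*@**~##~*~##~ gives the pieces *~# #~ *~# #~ #~ @* @* @* @* #~ @* @* @* @*, which concatenate to the answer.

*~##~*~##~#~@*@*@*@*#~@*@*@*@*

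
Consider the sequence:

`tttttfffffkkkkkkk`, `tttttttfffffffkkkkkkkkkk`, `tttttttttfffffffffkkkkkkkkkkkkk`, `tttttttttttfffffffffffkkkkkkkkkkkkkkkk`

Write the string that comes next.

tttttttttttttfffffffffffffkkkkkkkkkkkkkkkkkkk

Reading off run lengths: t runs 5, 7, 9, 11; f runs 5, 7, 9, 11; k runs 7, 10, 13, 16 — each is linear in n, where the shown terms are n = 3, 4, 5, 6.
For the next term, n = 7, so the run lengths are 13, 13, 19.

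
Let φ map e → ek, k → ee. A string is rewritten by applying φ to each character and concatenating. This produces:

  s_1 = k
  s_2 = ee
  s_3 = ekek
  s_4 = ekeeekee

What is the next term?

ekeeekekekeeekek

Expanding ekeeekee: e→ek, k→ee, e→ek, e→ek, e→ek, k→ee, e→ek, e→ek. Concatenated: ek ee ek ek ek ee ek ek.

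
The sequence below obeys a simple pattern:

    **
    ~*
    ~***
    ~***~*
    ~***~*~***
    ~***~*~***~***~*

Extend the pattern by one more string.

~***~*~***~***~*~***~*~***

This is a Fibonacci-style word recurrence s(k) = s(k−1)·s(k−2): e.g. ~*·** = ~***.
Continuing: ~***~*~***~***~* · ~***~*~*** gives term 7.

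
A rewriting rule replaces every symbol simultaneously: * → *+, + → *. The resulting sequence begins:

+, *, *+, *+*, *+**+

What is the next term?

*+**+*+*

Apply φ to *+**+ symbol by symbol: *→*+, +→*, *→*+, *→*+, +→*; joined: *+ * *+ *+ *.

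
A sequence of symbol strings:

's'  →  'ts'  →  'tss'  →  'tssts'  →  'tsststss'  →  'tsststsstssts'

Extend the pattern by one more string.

tsststsstsststsststss

This is a Fibonacci-style word recurrence s(k) = s(k−1)·s(k−2): e.g. ts·s = tss.
The next term joins tsststsstssts and tsststss.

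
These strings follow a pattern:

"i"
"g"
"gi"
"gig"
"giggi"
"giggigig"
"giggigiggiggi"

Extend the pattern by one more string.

giggigiggiggigiggigig

Each term (from the third on) is the previous term followed by the one before it: term 3 = g·i = gi.
Continuing: giggigiggiggi · giggigig gives term 8.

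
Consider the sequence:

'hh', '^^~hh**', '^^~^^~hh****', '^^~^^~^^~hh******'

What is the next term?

Every step adds ^^~ to the front and ** to the end of the previous string.
Applying this once more to ^^~^^~^^~hh******:

^^~^^~^^~^^~hh********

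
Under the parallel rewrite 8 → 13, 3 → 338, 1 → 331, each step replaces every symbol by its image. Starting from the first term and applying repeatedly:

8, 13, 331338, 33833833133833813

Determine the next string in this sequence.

φ(33833833133833813) expands symbol-by-symbol to 338 338 13 338 338 13 338 338 331 338 338 13 338 338 13 331 338; joining the 17 pieces gives the next term.

33833813338338133383383313383381333833813331338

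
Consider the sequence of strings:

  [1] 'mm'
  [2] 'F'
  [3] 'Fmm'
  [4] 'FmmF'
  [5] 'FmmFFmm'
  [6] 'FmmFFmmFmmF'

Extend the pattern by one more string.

From term 3 onward, concatenate the last term with the second-to-last: F·mm = Fmm, Fmm·F = FmmF, …
So term 7 is FmmFFmmFmmF·FmmFFmm.

FmmFFmmFmmFFmmFFmm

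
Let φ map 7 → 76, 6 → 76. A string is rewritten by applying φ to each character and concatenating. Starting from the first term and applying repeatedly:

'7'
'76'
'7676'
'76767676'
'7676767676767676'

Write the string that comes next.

Rewriting the 16 symbols of 7676767676767676 one by one yields 76 76 76 76 76 76 76 76 76 76 76 76 76 76 76 76; concatenated:

76767676767676767676767676767676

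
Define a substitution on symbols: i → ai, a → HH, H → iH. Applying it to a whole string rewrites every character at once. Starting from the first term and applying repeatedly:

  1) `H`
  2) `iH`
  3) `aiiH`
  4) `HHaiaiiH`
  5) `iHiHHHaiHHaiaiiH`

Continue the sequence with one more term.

φ(iHiHHHaiHHaiaiiH) expands symbol-by-symbol to ai iH ai iH iH iH HH ai iH iH HH ai HH ai ai iH; joining the 16 pieces gives the next term.

aiiHaiiHiHiHHHaiiHiHHHaiHHaiaiiH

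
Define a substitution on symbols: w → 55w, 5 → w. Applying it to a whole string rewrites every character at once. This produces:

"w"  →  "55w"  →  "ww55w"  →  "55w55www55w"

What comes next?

Rewriting each symbol of 55w55www55w: 5→w, 5→w, w→55w, 5→w, 5→w, w→55w, w→55w, w→55w, 5→w, 5→w, w→55w, which concatenates to w w 55w w w 55w 55w 55w w w 55w.

ww55www55w55w55www55w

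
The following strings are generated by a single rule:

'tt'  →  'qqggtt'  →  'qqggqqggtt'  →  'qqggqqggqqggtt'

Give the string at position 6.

qqggqqggqqggqqggqqggtt

Every step adds qqgg at the front: s(k+1) = qqgg·s(k).
From qqggqqggqqggtt, 2 further steps: qqggqqggqqggtt → qqggqqggqqggqqggtt → (answer).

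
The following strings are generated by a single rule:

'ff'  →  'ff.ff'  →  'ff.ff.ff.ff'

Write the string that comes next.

ff.ff.ff.ff.ff.ff.ff.ff

s(k+1) = s(k)·.·s(k) — each term doubles the last with '.' between the halves.
One more doubling of ff.ff.ff.ff gives the answer.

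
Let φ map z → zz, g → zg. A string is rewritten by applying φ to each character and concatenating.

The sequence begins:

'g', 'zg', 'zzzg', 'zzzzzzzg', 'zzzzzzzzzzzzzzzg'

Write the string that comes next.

φ(zzzzzzzzzzzzzzzg) expands symbol-by-symbol to zz zz zz zz zz zz zz zz zz zz zz zz zz zz zz zg; joining the 16 pieces gives the next term.

zzzzzzzzzzzzzzzzzzzzzzzzzzzzzzzg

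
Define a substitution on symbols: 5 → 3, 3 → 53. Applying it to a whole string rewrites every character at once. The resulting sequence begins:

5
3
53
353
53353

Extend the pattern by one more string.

35353353

Rewriting each symbol of 53353: 5→3, 3→53, 3→53, 5→3, 3→53, which concatenates to 3 53 53 3 53.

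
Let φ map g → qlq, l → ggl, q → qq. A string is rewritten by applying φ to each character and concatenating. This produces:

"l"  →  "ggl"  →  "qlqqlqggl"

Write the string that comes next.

Apply φ to qlqqlqggl symbol by symbol: q→qq, l→ggl, q→qq, q→qq, l→ggl, q→qq, g→qlq, g→qlq, l→ggl; joined: qq ggl qq qq ggl qq qlq qlq ggl.

qqgglqqqqgglqqqlqqlqggl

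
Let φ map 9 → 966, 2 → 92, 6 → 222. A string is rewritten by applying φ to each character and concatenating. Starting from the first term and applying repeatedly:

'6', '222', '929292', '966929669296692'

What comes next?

φ(966929669296692) expands symbol-by-symbol to 966 222 222 966 92 966 222 222 966 92 966 222 222 966 92; joining the 15 pieces gives the next term.

966222222966929662222229669296622222296692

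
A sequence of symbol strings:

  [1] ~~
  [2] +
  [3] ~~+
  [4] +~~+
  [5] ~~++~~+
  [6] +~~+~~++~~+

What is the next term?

~~++~~++~~+~~++~~+

This is a Fibonacci-style word recurrence s(k) = s(k−2)·s(k−1): e.g. ~~·+ = ~~+.
The next term joins ~~++~~+ and +~~+~~++~~+.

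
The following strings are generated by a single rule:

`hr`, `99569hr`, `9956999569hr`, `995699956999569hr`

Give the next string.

Every step adds 99569 at the front: s(k+1) = 99569·s(k).
One more step from 995699956999569hr gives the answer.

99569995699956999569hr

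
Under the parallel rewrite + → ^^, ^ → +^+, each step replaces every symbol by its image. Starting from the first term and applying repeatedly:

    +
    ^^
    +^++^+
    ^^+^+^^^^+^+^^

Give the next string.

φ(^^+^+^^^^+^+^^) expands symbol-by-symbol to +^+ +^+ ^^ +^+ ^^ +^+ +^+ +^+ +^+ ^^ +^+ ^^ +^+ +^+; joining the 14 pieces gives the next term.

+^++^+^^+^+^^+^++^++^++^+^^+^+^^+^++^+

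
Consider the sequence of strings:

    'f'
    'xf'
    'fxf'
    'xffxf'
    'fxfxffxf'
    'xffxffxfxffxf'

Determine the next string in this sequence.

fxfxffxfxffxffxfxffxf

From term 3 onward, concatenate the second-to-last term with the last: f·xf = fxf, xf·fxf = xffxf, …
The next term joins fxfxffxf and xffxffxfxffxf.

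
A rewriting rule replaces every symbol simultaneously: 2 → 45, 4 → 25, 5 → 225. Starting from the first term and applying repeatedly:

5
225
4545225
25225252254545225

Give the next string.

Applying the rule to each of the 17 symbols of 25225252254545225 gives the pieces 45 225 45 45 225 45 225 45 45 225 25 225 25 225 45 45 225, which concatenate to the answer.

45225454522545225454522525225252254545225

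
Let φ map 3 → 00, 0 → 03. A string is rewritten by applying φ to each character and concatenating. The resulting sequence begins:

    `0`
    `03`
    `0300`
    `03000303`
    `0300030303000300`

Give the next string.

03000303030003000300030303000303

Replace each of the 16 characters of 0300030303000300 in place — 03 00 03 03 03 00 03 00 03 00 03 03 03 00 03 03 — and concatenate.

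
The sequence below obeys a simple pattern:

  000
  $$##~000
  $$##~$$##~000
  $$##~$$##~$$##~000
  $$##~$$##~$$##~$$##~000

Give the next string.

Every step adds $$##~ at the front: s(k+1) = $$##~·s(k).
One more step from $$##~$$##~$$##~$$##~000 gives the answer.

$$##~$$##~$$##~$$##~$$##~000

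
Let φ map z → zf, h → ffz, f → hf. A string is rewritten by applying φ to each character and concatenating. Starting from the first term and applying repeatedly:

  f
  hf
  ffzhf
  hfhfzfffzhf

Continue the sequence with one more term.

Rewriting each symbol of hfhfzfffzhf: h→ffz, f→hf, h→ffz, f→hf, z→zf, f→hf, f→hf, f→hf, z→zf, h→ffz, f→hf, which concatenates to ffz hf ffz hf zf hf hf hf zf ffz hf.

ffzhfffzhfzfhfhfhfzfffzhf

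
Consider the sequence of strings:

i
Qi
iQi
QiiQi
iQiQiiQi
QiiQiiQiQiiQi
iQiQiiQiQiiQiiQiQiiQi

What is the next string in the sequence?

From term 3 onward, concatenate the second-to-last term with the last: i·Qi = iQi, Qi·iQi = QiiQi, …
The next term joins QiiQiiQiQiiQi and iQiQiiQiQiiQiiQiQiiQi.

QiiQiiQiQiiQiiQiQiiQiQiiQiiQiQiiQi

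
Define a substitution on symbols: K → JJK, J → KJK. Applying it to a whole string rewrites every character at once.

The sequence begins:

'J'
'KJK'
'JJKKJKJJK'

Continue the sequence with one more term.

KJKKJKJJKJJKKJKJJKKJKKJKJJK

Rewriting each symbol of JJKKJKJJK: J→KJK, J→KJK, K→JJK, K→JJK, J→KJK, K→JJK, J→KJK, J→KJK, K→JJK, which concatenates to KJK KJK JJK JJK KJK JJK KJK KJK JJK.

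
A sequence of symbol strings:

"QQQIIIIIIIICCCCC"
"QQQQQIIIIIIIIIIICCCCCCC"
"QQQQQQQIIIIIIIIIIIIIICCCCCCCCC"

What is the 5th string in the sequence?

QQQQQQQQQQQIIIIIIIIIIIIIIIIIIIICCCCCCCCCCCCC

The n-th term is 2n-1 Q's then 3n+2 I's then 2n+1 C's, where the shown terms are n = 2, 3, 4.
For term 5, n = 6, so the run lengths are 11, 20, 13.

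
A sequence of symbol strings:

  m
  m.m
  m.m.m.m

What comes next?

Each string is two copies of the previous one joined by '.'.
So the next term is two copies of m.m.m.m with '.' between the halves.

m.m.m.m.m.m.m.m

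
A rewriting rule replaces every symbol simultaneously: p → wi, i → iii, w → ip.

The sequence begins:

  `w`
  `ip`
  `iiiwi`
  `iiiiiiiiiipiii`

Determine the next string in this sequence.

Replace each of the 14 characters of iiiiiiiiiipiii in place — iii iii iii iii iii iii iii iii iii iii wi iii iii iii — and concatenate.

iiiiiiiiiiiiiiiiiiiiiiiiiiiiiiwiiiiiiiiii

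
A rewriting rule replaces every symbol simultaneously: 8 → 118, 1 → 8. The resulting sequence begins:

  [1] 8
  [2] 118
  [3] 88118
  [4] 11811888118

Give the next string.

881188811811811888118

Rewriting each symbol of 11811888118: 1→8, 1→8, 8→118, 1→8, 1→8, 8→118, 8→118, 8→118, 1→8, 1→8, 8→118, which concatenates to 8 8 118 8 8 118 118 118 8 8 118.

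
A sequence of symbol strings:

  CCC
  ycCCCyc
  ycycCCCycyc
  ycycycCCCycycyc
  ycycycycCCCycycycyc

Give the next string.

ycycycycycCCCycycycycyc

s(k+1) = yc·s(k)·yc, so each term gains yc as a prefix and yc as a suffix.
One more step from ycycycycCCCycycycyc gives the answer.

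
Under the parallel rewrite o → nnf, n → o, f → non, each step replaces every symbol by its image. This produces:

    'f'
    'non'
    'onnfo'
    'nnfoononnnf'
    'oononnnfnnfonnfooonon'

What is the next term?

Applying the rule to each of the 21 symbols of oononnnfnnfonnfooonon gives the pieces nnf nnf o nnf o o o non o o non nnf o o non nnf nnf nnf o nnf o, which concatenate to the answer.

nnfnnfonnfooononoononnnfoononnnfnnfnnfonnfo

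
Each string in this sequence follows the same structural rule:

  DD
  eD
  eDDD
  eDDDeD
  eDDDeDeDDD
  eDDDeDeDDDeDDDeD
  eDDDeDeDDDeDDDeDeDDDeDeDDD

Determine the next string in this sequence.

This is a Fibonacci-style word recurrence s(k) = s(k−1)·s(k−2): e.g. eD·DD = eDDD.
Continuing: eDDDeDeDDDeDDDeDeDDDeDeDDD · eDDDeDeDDDeDDDeD gives term 8.

eDDDeDeDDDeDDDeDeDDDeDeDDDeDDDeDeDDDeDDDeD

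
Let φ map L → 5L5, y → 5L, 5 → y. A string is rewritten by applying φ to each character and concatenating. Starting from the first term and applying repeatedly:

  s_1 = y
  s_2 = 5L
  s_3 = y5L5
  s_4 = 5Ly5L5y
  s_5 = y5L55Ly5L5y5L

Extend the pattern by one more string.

Rewriting the 13 symbols of y5L55Ly5L5y5L one by one yields 5L y 5L5 y y 5L5 5L y 5L5 y 5L y 5L5; concatenated:

5Ly5L5yy5L55Ly5L5y5Ly5L5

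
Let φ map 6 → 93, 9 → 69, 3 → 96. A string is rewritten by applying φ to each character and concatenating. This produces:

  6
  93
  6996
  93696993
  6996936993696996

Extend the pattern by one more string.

93696993699693696996936993696993

Applying the rule to each of the 16 symbols of 6996936993696996 gives the pieces 93 69 69 93 69 96 93 69 69 96 93 69 93 69 69 93, which concatenate to the answer.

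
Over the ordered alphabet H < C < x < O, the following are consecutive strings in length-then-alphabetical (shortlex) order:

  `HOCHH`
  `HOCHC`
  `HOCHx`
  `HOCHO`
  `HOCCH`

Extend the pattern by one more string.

HOCCC

The successor of HOCCH increments the rightmost position that isn't already O and resets every position after it to H.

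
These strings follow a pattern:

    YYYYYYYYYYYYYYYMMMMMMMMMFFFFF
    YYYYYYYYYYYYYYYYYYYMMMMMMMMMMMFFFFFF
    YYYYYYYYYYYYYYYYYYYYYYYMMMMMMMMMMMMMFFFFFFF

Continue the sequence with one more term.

YYYYYYYYYYYYYYYYYYYYYYYYYYYMMMMMMMMMMMMMMMFFFFFFFF

The n-th term is 4n+3 Y's then 2n+3 M's then n+2 F's, where the shown terms are n = 3, 4, 5.
Setting n = 6 gives 27, 15, 8 characters in each block.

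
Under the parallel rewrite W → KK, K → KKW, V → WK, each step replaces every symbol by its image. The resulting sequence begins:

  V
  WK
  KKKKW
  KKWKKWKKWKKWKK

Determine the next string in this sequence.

Applying the rule to each of the 14 symbols of KKWKKWKKWKKWKK gives the pieces KKW KKW KK KKW KKW KK KKW KKW KK KKW KKW KK KKW KKW, which concatenate to the answer.

KKWKKWKKKKWKKWKKKKWKKWKKKKWKKWKKKKWKKW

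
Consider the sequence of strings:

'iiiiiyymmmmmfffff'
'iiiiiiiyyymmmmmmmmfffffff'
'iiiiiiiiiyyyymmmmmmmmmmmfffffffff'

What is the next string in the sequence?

iiiiiiiiiiiyyyyymmmmmmmmmmmmmmfffffffffff

The n-th term is 2n+1 i's then n y's then 3n-1 m's then 2n+1 f's, where the shown terms are n = 2, 3, 4.
For the next term, n = 5, so the run lengths are 11, 5, 14, 11.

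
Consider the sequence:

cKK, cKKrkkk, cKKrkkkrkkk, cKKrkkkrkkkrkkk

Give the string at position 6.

Every step adds rkkk to the end: s(k+1) = s(k)·rkkk.
From cKKrkkkrkkkrkkk, 2 further steps: cKKrkkkrkkkrkkk → cKKrkkkrkkkrkkkrkkk → (answer).

cKKrkkkrkkkrkkkrkkkrkkk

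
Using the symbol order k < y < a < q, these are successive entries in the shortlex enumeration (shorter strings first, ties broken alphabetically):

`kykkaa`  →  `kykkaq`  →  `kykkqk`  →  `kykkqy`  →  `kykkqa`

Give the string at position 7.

Stepping forward 2 times from kykkqa: kykkqa → kykkqq, then the target.

kykykk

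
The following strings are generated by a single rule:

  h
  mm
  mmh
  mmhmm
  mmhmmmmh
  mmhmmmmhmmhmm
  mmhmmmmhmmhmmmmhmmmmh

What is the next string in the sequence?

From term 3 onward, concatenate the last term with the second-to-last: mm·h = mmh, mmh·mm = mmhmm, …
So term 8 is mmhmmmmhmmhmmmmhmmmmh·mmhmmmmhmmhmm.

mmhmmmmhmmhmmmmhmmmmhmmhmmmmhmmhmm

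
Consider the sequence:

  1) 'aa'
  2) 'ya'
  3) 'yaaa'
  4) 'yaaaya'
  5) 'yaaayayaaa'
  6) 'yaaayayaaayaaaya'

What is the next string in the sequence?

yaaayayaaayaaayayaaayayaaa

From term 3 onward, concatenate the last term with the second-to-last: ya·aa = yaaa, yaaa·ya = yaaaya, …
So term 7 is yaaayayaaayaaaya·yaaayayaaa.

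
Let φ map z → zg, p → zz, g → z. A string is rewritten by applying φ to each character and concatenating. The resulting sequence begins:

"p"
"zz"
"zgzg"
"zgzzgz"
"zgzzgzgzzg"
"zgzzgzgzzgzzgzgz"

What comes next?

Rewriting the 16 symbols of zgzzgzgzzgzzgzgz one by one yields zg z zg zg z zg z zg zg z zg zg z zg z zg; concatenated:

zgzzgzgzzgzzgzgzzgzgzzgzzg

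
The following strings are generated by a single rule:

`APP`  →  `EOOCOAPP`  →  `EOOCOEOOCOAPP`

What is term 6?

EOOCOEOOCOEOOCOEOOCOEOOCOAPP

Each term is the previous one with EOOCO prepended.
From EOOCOEOOCOAPP, 3 further steps: EOOCOEOOCOAPP → EOOCOEOOCOEOOCOAPP → EOOCOEOOCOEOOCOEOOCOAPP → (answer).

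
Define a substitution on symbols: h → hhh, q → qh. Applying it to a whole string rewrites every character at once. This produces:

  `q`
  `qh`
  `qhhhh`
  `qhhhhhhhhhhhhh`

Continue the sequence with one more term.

Applying the rule to each of the 14 symbols of qhhhhhhhhhhhhh gives the pieces qh hhh hhh hhh hhh hhh hhh hhh hhh hhh hhh hhh hhh hhh, which concatenate to the answer.

qhhhhhhhhhhhhhhhhhhhhhhhhhhhhhhhhhhhhhhhh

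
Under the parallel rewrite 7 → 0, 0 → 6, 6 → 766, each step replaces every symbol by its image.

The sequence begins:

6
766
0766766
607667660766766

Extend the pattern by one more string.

766607667660766766607667660766766

φ(607667660766766) expands symbol-by-symbol to 766 6 0 766 766 0 766 766 6 0 766 766 0 766 766; joining the 15 pieces gives the next term.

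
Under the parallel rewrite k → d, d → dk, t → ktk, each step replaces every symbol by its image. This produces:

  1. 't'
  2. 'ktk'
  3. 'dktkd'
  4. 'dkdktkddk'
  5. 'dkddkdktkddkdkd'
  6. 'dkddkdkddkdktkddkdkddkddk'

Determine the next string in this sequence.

dkddkdkddkddkdkddkdktkddkdkddkddkdkddkdkd

φ(dkddkdkddkdktkddkdkddkddk) expands symbol-by-symbol to dk d dk dk d dk d dk dk d dk d ktk d dk dk d dk d dk dk d dk dk d; joining the 25 pieces gives the next term.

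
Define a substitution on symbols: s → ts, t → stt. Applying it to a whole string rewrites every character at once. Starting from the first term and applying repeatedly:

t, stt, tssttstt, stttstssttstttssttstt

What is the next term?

Rewriting the 21 symbols of stttstssttstttssttstt one by one yields ts stt stt stt ts stt ts ts stt stt ts stt stt stt ts ts stt stt ts stt stt; concatenated:

tssttsttstttsstttstssttstttssttsttstttstssttstttssttstt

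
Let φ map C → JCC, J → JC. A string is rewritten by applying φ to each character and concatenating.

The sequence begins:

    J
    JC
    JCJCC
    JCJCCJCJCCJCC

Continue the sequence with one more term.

JCJCCJCJCCJCCJCJCCJCJCCJCCJCJCCJCC

φ(JCJCCJCJCCJCC) expands symbol-by-symbol to JC JCC JC JCC JCC JC JCC JC JCC JCC JC JCC JCC; joining the 13 pieces gives the next term.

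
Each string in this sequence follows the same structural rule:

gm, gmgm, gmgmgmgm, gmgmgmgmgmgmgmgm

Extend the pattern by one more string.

gmgmgmgmgmgmgmgmgmgmgmgmgmgmgmgm

s(k+1) = s(k)·s(k) — each term doubles the last.
So the next term is two copies of gmgmgmgmgmgmgmgm.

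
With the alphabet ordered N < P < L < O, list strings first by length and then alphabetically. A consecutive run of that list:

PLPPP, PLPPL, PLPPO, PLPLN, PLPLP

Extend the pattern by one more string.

The successor of PLPLP increments the rightmost position that isn't already O and resets every position after it to N.

PLPLL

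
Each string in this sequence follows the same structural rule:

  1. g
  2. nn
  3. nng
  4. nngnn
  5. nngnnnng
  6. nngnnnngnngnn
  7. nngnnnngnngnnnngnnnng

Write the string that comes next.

nngnnnngnngnnnngnnnngnngnnnngnngnn

From term 3 onward, concatenate the last term with the second-to-last: nn·g = nng, nng·nn = nngnn, …
So term 8 is nngnnnngnngnnnngnnnng·nngnnnngnngnn.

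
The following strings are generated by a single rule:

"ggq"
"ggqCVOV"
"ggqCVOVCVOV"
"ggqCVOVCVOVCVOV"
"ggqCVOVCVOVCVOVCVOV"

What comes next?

ggqCVOVCVOVCVOVCVOVCVOV

Each term is the previous one with CVOV appended.
One more step from ggqCVOVCVOVCVOVCVOV gives the answer.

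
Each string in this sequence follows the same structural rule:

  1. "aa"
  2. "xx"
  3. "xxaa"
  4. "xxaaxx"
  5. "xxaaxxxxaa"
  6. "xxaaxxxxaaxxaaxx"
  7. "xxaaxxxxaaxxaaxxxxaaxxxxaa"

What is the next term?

xxaaxxxxaaxxaaxxxxaaxxxxaaxxaaxxxxaaxxaaxx

From term 3 onward, concatenate the last term with the second-to-last: xx·aa = xxaa, xxaa·xx = xxaaxx, …
The next term joins xxaaxxxxaaxxaaxxxxaaxxxxaa and xxaaxxxxaaxxaaxx.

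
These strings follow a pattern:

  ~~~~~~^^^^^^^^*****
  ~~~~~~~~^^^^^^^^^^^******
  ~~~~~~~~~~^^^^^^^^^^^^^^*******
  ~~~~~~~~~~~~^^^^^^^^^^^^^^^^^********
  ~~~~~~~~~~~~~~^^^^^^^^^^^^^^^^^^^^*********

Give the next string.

~~~~~~~~~~~~~~~~^^^^^^^^^^^^^^^^^^^^^^^**********

Reading off run lengths: ~ runs 6, 8, 10, 12, 14; ^ runs 8, 11, 14, 17, 20; * runs 5, 6, 7, 8, 9 — each is linear in n, where the shown terms are n = 3, 4, 5, 6, 7.
At n = 8 the blocks have lengths 16, 23, 10.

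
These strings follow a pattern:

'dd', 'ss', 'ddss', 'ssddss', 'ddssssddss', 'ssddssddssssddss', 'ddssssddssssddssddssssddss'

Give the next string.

ssddssddssssddssddssssddssssddssddssssddss

Each term (from the third on) is the two preceding terms concatenated in order: term 3 = dd·ss = ddss.
The next term joins ssddssddssssddss and ddssssddssssddssddssssddss.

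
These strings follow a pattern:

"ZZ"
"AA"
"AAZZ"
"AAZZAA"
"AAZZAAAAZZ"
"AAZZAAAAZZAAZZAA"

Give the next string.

Each term (from the third on) is the previous term followed by the one before it: term 3 = AA·ZZ = AAZZ.
Continuing: AAZZAAAAZZAAZZAA · AAZZAAAAZZ gives term 7.

AAZZAAAAZZAAZZAAAAZZAAAAZZ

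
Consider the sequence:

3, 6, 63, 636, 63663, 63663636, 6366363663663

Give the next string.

From term 3 onward, concatenate the last term with the second-to-last: 6·3 = 63, 63·6 = 636, …
The next term joins 6366363663663 and 63663636.

636636366366363663636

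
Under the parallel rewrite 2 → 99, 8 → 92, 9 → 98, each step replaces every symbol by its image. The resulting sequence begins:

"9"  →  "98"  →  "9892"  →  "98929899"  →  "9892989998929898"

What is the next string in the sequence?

Rewriting the 16 symbols of 9892989998929898 one by one yields 98 92 98 99 98 92 98 98 98 92 98 99 98 92 98 92; concatenated:

98929899989298989892989998929892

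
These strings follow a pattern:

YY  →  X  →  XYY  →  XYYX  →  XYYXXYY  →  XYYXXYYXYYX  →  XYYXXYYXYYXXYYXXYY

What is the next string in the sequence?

XYYXXYYXYYXXYYXXYYXYYXXYYXYYX

From term 3 onward, concatenate the last term with the second-to-last: X·YY = XYY, XYY·X = XYYX, …
The next term joins XYYXXYYXYYXXYYXXYY and XYYXXYYXYYX.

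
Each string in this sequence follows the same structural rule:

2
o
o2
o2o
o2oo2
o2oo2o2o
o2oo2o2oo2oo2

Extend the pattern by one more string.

o2oo2o2oo2oo2o2oo2o2o

This is a Fibonacci-style word recurrence s(k) = s(k−1)·s(k−2): e.g. o·2 = o2.
The next term joins o2oo2o2oo2oo2 and o2oo2o2o.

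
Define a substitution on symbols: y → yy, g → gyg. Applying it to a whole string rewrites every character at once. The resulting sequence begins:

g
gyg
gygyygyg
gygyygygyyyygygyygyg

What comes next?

gygyygygyyyygygyygygyyyyyyyygygyygygyyyygygyygyg

Applying the rule to each of the 20 symbols of gygyygygyyyygygyygyg gives the pieces gyg yy gyg yy yy gyg yy gyg yy yy yy yy gyg yy gyg yy yy gyg yy gyg, which concatenate to the answer.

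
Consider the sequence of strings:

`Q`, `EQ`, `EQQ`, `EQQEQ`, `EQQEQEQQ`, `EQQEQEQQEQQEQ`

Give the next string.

Each term (from the third on) is the previous term followed by the one before it: term 3 = EQ·Q = EQQ.
The next term joins EQQEQEQQEQQEQ and EQQEQEQQ.

EQQEQEQQEQQEQEQQEQEQQ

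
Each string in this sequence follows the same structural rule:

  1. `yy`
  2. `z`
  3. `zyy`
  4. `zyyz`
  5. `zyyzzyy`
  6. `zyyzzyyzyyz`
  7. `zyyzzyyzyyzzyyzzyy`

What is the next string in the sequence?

zyyzzyyzyyzzyyzzyyzyyzzyyzyyz

Each term (from the third on) is the previous term followed by the one before it: term 3 = z·yy = zyy.
Continuing: zyyzzyyzyyzzyyzzyy · zyyzzyyzyyz gives term 8.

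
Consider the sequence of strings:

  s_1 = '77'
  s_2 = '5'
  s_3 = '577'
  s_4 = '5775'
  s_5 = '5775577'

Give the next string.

Each term (from the third on) is the previous term followed by the one before it: term 3 = 5·77 = 577.
So term 6 is 5775577·5775.

57755775775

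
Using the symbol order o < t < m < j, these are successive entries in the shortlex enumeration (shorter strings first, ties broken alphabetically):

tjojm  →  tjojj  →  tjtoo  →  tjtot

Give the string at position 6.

Continuing the enumeration 2 steps past tjtot: tjtot → tjtom → (answer).

tjtoj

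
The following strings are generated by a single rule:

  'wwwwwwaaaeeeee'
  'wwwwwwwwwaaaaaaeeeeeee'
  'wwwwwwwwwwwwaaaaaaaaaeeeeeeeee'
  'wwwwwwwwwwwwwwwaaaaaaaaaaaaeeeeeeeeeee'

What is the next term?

Each string has the form w^{3n+3} a^{3n} e^{2n+3} (n = 1, 2, …).
At n = 5 the blocks have lengths 18, 15, 13.

wwwwwwwwwwwwwwwwwwaaaaaaaaaaaaaaaeeeeeeeeeeeee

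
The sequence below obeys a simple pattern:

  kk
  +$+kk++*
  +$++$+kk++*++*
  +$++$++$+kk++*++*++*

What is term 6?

Each term wraps the previous one in +$+ on the left and ++* on the right.
From +$++$++$+kk++*++*++*, 2 further steps: +$++$++$+kk++*++*++* → +$++$++$++$+kk++*++*++*++* → (answer).

+$++$++$++$++$+kk++*++*++*++*++*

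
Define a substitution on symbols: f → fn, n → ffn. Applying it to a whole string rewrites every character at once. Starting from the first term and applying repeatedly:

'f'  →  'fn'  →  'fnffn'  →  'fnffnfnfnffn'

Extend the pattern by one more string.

Apply φ to fnffnfnfnffn symbol by symbol: f→fn, n→ffn, f→fn, f→fn, n→ffn, f→fn, n→ffn, f→fn, n→ffn, f→fn, f→fn, n→ffn; joined: fn ffn fn fn ffn fn ffn fn ffn fn fn ffn.

fnffnfnfnffnfnffnfnffnfnfnffn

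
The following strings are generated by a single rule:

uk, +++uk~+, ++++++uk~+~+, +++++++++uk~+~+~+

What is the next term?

++++++++++++uk~+~+~+~+

s(k+1) = +++·s(k)·~+, so each term gains +++ as a prefix and ~+ as a suffix.
One more step from +++++++++uk~+~+~+ gives the answer.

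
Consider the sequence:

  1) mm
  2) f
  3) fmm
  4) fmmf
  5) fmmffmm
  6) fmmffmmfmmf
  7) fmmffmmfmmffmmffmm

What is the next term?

This is a Fibonacci-style word recurrence s(k) = s(k−1)·s(k−2): e.g. f·mm = fmm.
Continuing: fmmffmmfmmffmmffmm · fmmffmmfmmf gives term 8.

fmmffmmfmmffmmffmmfmmffmmfmmf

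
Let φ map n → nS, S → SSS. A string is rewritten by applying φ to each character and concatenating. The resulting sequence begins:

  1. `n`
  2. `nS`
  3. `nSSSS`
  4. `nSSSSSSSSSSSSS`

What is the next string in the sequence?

nSSSSSSSSSSSSSSSSSSSSSSSSSSSSSSSSSSSSSSSS

φ(nSSSSSSSSSSSSS) expands symbol-by-symbol to nS SSS SSS SSS SSS SSS SSS SSS SSS SSS SSS SSS SSS SSS; joining the 14 pieces gives the next term.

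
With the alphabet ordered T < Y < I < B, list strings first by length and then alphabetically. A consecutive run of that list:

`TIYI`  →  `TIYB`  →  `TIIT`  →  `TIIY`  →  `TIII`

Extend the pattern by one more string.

Treat TIII as a base-4 numeral over the given alphabet and add one, carrying through any trailing B's.

TIIB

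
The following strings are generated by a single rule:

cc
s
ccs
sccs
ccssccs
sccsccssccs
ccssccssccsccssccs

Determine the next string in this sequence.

sccsccssccsccssccssccsccssccs

This is a Fibonacci-style word recurrence s(k) = s(k−2)·s(k−1): e.g. cc·s = ccs.
So term 8 is sccsccssccs·ccssccssccsccssccs.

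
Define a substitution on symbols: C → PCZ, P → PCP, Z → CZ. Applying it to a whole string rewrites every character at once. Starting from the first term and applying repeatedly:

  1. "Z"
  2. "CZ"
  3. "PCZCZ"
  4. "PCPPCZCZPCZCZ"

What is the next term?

Rewriting the 13 symbols of PCPPCZCZPCZCZ one by one yields PCP PCZ PCP PCP PCZ CZ PCZ CZ PCP PCZ CZ PCZ CZ; concatenated:

PCPPCZPCPPCPPCZCZPCZCZPCPPCZCZPCZCZ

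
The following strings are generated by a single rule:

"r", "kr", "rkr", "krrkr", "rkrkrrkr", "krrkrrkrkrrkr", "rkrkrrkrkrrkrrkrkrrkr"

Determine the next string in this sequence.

This is a Fibonacci-style word recurrence s(k) = s(k−2)·s(k−1): e.g. r·kr = rkr.
Continuing: krrkrrkrkrrkr · rkrkrrkrkrrkrrkrkrrkr gives term 8.

krrkrrkrkrrkrrkrkrrkrkrrkrrkrkrrkr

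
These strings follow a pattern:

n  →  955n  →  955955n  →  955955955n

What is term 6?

955955955955955n

Each term is the previous one with 955 prepended.
From 955955955n, 2 further steps: 955955955n → 955955955955n → (answer).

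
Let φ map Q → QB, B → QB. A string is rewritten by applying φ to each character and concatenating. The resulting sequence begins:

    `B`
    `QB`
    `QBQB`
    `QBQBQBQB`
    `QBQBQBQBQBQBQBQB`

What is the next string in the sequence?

QBQBQBQBQBQBQBQBQBQBQBQBQBQBQBQB

Replace each of the 16 characters of QBQBQBQBQBQBQBQB in place — QB QB QB QB QB QB QB QB QB QB QB QB QB QB QB QB — and concatenate.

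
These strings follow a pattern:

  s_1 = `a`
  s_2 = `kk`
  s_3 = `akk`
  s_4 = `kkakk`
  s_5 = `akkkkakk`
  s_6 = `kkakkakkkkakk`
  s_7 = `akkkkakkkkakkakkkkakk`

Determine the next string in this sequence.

From term 3 onward, concatenate the second-to-last term with the last: a·kk = akk, kk·akk = kkakk, …
The next term joins kkakkakkkkakk and akkkkakkkkakkakkkkakk.

kkakkakkkkakkakkkkakkkkakkakkkkakk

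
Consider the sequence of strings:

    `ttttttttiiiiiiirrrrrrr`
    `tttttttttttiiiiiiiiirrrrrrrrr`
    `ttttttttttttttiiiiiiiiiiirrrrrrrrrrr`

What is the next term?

tttttttttttttttttiiiiiiiiiiiiirrrrrrrrrrrrr

Each string has the form t^{3n+2} i^{2n+3} r^{2n+3}, where the shown terms are n = 2, 3, 4.
Setting n = 5 gives 17, 13, 13 characters in each block.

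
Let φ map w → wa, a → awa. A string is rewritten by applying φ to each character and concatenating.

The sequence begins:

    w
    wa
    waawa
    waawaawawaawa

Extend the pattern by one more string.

Replace each of the 13 characters of waawaawawaawa in place — wa awa awa wa awa awa wa awa wa awa awa wa awa — and concatenate.

waawaawawaawaawawaawawaawaawawaawa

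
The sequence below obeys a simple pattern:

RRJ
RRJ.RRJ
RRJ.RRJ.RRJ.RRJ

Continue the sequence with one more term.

Each string is two copies of the previous one joined by '.'.
Doubling RRJ.RRJ.RRJ.RRJ with '.' between the halves:

RRJ.RRJ.RRJ.RRJ.RRJ.RRJ.RRJ.RRJ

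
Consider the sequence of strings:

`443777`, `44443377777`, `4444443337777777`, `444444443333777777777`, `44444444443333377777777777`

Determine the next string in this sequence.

4444444444443333337777777777777

Each string has the form 4^{2n} 3^{n} 7^{2n+1} (n = 1, 2, …).
At n = 6 the blocks have lengths 12, 6, 13.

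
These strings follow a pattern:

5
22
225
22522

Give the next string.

22522225

From term 3 onward, concatenate the last term with the second-to-last: 22·5 = 225, 225·22 = 22522, …
The next term joins 22522 and 225.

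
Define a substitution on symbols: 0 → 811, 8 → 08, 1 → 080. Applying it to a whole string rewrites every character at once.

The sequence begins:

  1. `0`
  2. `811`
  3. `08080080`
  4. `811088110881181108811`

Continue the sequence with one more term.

φ(811088110881181108811) expands symbol-by-symbol to 08 080 080 811 08 08 080 080 811 08 08 080 080 08 080 080 811 08 08 080 080; joining the 21 pieces gives the next term.

0808008081108080800808110808080080080800808110808080080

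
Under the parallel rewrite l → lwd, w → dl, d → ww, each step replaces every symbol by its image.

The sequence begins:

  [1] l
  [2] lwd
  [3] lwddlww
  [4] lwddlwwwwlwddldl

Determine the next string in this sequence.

lwddlwwwwlwddldldldllwddlwwwwlwdwwlwd

Replace each of the 16 characters of lwddlwwwwlwddldl in place — lwd dl ww ww lwd dl dl dl dl lwd dl ww ww lwd ww lwd — and concatenate.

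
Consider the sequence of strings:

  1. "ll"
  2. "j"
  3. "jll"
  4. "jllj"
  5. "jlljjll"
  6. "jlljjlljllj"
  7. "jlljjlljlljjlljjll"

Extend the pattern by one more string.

jlljjlljlljjlljjlljlljjlljllj

This is a Fibonacci-style word recurrence s(k) = s(k−1)·s(k−2): e.g. j·ll = jll.
Continuing: jlljjlljlljjlljjll · jlljjlljllj gives term 8.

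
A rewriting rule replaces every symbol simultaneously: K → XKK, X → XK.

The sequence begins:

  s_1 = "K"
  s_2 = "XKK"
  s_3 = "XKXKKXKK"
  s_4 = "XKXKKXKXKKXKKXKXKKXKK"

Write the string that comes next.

Rewriting the 21 symbols of XKXKKXKXKKXKKXKXKKXKK one by one yields XK XKK XK XKK XKK XK XKK XK XKK XKK XK XKK XKK XK XKK XK XKK XKK XK XKK XKK; concatenated:

XKXKKXKXKKXKKXKXKKXKXKKXKKXKXKKXKKXKXKKXKXKKXKKXKXKKXKK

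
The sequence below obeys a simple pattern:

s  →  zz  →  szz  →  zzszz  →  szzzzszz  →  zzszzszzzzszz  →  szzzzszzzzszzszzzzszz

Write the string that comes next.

From term 3 onward, concatenate the second-to-last term with the last: s·zz = szz, zz·szz = zzszz, …
Continuing: zzszzszzzzszz · szzzzszzzzszzszzzzszz gives term 8.

zzszzszzzzszzszzzzszzzzszzszzzzszz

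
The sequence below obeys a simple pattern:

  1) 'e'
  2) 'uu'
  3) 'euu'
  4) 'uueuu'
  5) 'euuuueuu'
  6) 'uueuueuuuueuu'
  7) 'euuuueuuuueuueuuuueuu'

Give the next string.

uueuueuuuueuueuuuueuuuueuueuuuueuu

From term 3 onward, concatenate the second-to-last term with the last: e·uu = euu, uu·euu = uueuu, …
Continuing: uueuueuuuueuu · euuuueuuuueuueuuuueuu gives term 8.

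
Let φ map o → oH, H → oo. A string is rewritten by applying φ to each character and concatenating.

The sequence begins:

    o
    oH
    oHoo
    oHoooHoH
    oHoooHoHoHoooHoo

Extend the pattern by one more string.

oHoooHoHoHoooHoooHoooHoHoHoooHoH

Replace each of the 16 characters of oHoooHoHoHoooHoo in place — oH oo oH oH oH oo oH oo oH oo oH oH oH oo oH oH — and concatenate.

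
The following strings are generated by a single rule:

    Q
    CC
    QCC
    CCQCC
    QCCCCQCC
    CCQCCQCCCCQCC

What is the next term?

QCCCCQCCCCQCCQCCCCQCC

Each term (from the third on) is the two preceding terms concatenated in order: term 3 = Q·CC = QCC.
Continuing: QCCCCQCC · CCQCCQCCCCQCC gives term 7.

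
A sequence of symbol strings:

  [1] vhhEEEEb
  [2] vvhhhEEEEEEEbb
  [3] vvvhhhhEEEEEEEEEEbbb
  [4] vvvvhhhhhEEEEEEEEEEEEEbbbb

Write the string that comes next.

vvvvvhhhhhhEEEEEEEEEEEEEEEEbbbbb

Reading off run lengths: v runs 1, 2, 3, 4; h runs 2, 3, 4, 5; E runs 4, 7, 10, 13; b runs 1, 2, 3, 4 — each is linear in n, where the shown terms are n = 2, 3, 4, 5.
At n = 6 the blocks have lengths 5, 6, 16, 5.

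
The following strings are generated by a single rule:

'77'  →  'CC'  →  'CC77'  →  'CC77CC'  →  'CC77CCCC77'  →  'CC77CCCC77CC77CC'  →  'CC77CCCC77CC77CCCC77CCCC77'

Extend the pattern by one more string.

This is a Fibonacci-style word recurrence s(k) = s(k−1)·s(k−2): e.g. CC·77 = CC77.
Continuing: CC77CCCC77CC77CCCC77CCCC77 · CC77CCCC77CC77CC gives term 8.

CC77CCCC77CC77CCCC77CCCC77CC77CCCC77CC77CC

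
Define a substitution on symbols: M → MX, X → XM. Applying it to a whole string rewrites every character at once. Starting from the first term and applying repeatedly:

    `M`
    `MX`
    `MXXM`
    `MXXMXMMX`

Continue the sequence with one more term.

Rewriting each symbol of MXXMXMMX: M→MX, X→XM, X→XM, M→MX, X→XM, M→MX, M→MX, X→XM, which concatenates to MX XM XM MX XM MX MX XM.

MXXMXMMXXMMXMXXM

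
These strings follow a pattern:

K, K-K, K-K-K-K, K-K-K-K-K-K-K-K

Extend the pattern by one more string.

K-K-K-K-K-K-K-K-K-K-K-K-K-K-K-K

s(k+1) = s(k)·-·s(k) — each term doubles the last with '-' between the halves.
So the next term is two copies of K-K-K-K-K-K-K-K with '-' between the halves.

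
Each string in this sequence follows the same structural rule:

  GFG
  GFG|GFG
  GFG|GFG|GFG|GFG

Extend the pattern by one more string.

GFG|GFG|GFG|GFG|GFG|GFG|GFG|GFG

Each string is two copies of the previous one joined by '|'.
One more doubling of GFG|GFG|GFG|GFG gives the answer.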